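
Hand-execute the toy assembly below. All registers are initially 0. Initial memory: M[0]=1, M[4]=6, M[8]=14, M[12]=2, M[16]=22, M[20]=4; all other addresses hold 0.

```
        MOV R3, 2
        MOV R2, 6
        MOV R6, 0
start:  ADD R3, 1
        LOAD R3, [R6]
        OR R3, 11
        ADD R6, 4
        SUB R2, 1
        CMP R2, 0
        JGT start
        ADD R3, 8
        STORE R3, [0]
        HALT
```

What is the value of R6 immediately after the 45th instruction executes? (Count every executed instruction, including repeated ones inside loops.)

after MOV R3, 2: R3=2
after MOV R2, 6: R2=6
after MOV R6, 0: R6=0
after ADD R3, 1: R3=2+1=3
after LOAD R3, [R6]: R3=M[0]=1
after OR R3, 11: R3=1|11=11
after ADD R6, 4: R6=0+4=4
after SUB R2, 1: R2=6-1=5
CMP R2, 0  (cmp 5,0)
JGT start: taken
after ADD R3, 1: R3=11+1=12
after LOAD R3, [R6]: R3=M[4]=6
after OR R3, 11: R3=6|11=15
after ADD R6, 4: R6=4+4=8
after SUB R2, 1: R2=5-1=4
CMP R2, 0  (cmp 4,0)
JGT start: taken
after ADD R3, 1: R3=15+1=16
after LOAD R3, [R6]: R3=M[8]=14
after OR R3, 11: R3=14|11=15
after ADD R6, 4: R6=8+4=12
after SUB R2, 1: R2=4-1=3
CMP R2, 0  (cmp 3,0)
JGT start: taken
after ADD R3, 1: R3=15+1=16
after LOAD R3, [R6]: R3=M[12]=2
after OR R3, 11: R3=2|11=11
after ADD R6, 4: R6=12+4=16
after SUB R2, 1: R2=3-1=2
CMP R2, 0  (cmp 2,0)
JGT start: taken
after ADD R3, 1: R3=11+1=12
after LOAD R3, [R6]: R3=M[16]=22
after OR R3, 11: R3=22|11=31
after ADD R6, 4: R6=16+4=20
after SUB R2, 1: R2=2-1=1
CMP R2, 0  (cmp 1,0)
JGT start: taken
after ADD R3, 1: R3=31+1=32
after LOAD R3, [R6]: R3=M[20]=4
after OR R3, 11: R3=4|11=15
after ADD R6, 4: R6=20+4=24
after SUB R2, 1: R2=1-1=0
CMP R2, 0  (cmp 0,0)
JGT start: not taken
After step 45: R6 = 24.

24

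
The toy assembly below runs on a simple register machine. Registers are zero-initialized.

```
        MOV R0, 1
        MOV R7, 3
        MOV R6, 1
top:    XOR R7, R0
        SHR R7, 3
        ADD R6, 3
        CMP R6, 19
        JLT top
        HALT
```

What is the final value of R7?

MOV R0, 1 → R0=1
MOV R7, 3 → R7=3
MOV R6, 1 → R6=1
XOR R7, R0 → R7=3^1=2
SHR R7, 3 → R7=2>>3=0
ADD R6, 3 → R6=1+3=4
CMP R6, 19  (cmp 4,19)
JLT top: taken
XOR R7, R0 → R7=0^1=1
SHR R7, 3 → R7=1>>3=0
ADD R6, 3 → R6=4+3=7
CMP R6, 19  (cmp 7,19)
JLT top: taken
XOR R7, R0 → R7=0^1=1
SHR R7, 3 → R7=1>>3=0
ADD R6, 3 → R6=7+3=10
CMP R6, 19  (cmp 10,19)
JLT top: taken
XOR R7, R0 → R7=0^1=1
SHR R7, 3 → R7=1>>3=0
ADD R6, 3 → R6=10+3=13
CMP R6, 19  (cmp 13,19)
JLT top: taken
XOR R7, R0 → R7=0^1=1
SHR R7, 3 → R7=1>>3=0
ADD R6, 3 → R6=13+3=16
CMP R6, 19  (cmp 16,19)
JLT top: taken
XOR R7, R0 → R7=0^1=1
SHR R7, 3 → R7=1>>3=0
ADD R6, 3 → R6=16+3=19
CMP R6, 19  (cmp 19,19)
JLT top: not taken
halt.

0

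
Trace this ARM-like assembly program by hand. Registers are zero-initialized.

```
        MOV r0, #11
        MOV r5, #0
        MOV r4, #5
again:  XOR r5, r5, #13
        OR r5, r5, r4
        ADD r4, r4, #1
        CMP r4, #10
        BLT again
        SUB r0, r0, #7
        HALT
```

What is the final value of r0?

after MOV r0, #11: r0=11
after MOV r5, #0: r5=0
after MOV r4, #5: r4=5
after XOR r5, r5, #13: r5=0^13=13
after OR r5, r5, r4: r5=13|5=13
after ADD r4, r4, #1: r4=5+1=6
CMP r4, #10  (cmp 6,10)
BLT again: taken
after XOR r5, r5, #13: r5=13^13=0
after OR r5, r5, r4: r5=0|6=6
after ADD r4, r4, #1: r4=6+1=7
CMP r4, #10  (cmp 7,10)
BLT again: taken
after XOR r5, r5, #13: r5=6^13=11
after OR r5, r5, r4: r5=11|7=15
after ADD r4, r4, #1: r4=7+1=8
CMP r4, #10  (cmp 8,10)
BLT again: taken
after XOR r5, r5, #13: r5=15^13=2
after OR r5, r5, r4: r5=2|8=10
after ADD r4, r4, #1: r4=8+1=9
CMP r4, #10  (cmp 9,10)
BLT again: taken
after XOR r5, r5, #13: r5=10^13=7
after OR r5, r5, r4: r5=7|9=15
after ADD r4, r4, #1: r4=9+1=10
CMP r4, #10  (cmp 10,10)
BLT again: not taken
after SUB r0, r0, #7: r0=11-7=4
halt.

4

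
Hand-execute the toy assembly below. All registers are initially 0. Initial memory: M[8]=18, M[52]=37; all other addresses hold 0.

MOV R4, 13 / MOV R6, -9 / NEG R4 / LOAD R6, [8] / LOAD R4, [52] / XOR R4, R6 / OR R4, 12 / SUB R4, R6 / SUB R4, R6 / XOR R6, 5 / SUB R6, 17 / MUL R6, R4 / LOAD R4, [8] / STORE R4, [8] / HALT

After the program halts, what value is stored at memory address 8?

MOV R4, 13 → R4=13
MOV R6, -9 → R6=-9
NEG R4 → R4=-(13)=-13
LOAD R6, [8] → R6=M[8]=18
LOAD R4, [52] → R4=M[52]=37
XOR R4, R6 → R4=37^18=55
OR R4, 12 → R4=55|12=63
SUB R4, R6 → R4=63-18=45
SUB R4, R6 → R4=45-18=27
XOR R6, 5 → R6=18^5=23
SUB R6, 17 → R6=23-17=6
MUL R6, R4 → R6=6*27=162
LOAD R4, [8] → R4=M[8]=18
STORE R4, [8] → M[8]=18
halt.

18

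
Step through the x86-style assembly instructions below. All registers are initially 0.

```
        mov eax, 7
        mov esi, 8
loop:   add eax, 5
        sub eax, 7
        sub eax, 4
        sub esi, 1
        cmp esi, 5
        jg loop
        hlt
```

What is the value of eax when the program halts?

-11

eax=7
esi=8
eax=7+5=12
eax=12-7=5
eax=5-4=1
esi=8-1=7
cmp esi, 5  (cmp 7,5)
jg loop: taken
eax=1+5=6
eax=6-7=-1
eax=(-1)-4=-5
esi=7-1=6
cmp esi, 5  (cmp 6,5)
jg loop: taken
eax=(-5)+5=0
eax=0-7=-7
eax=(-7)-4=-11
esi=6-1=5
cmp esi, 5  (cmp 5,5)
jg loop: not taken
halt.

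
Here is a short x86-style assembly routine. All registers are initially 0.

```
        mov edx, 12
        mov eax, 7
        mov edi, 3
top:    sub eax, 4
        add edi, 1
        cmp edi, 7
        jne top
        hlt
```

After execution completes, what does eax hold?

after mov edx, 12: edx=12
after mov eax, 7: eax=7
after mov edi, 3: edi=3
after sub eax, 4: eax=7-4=3
after add edi, 1: edi=3+1=4
cmp edi, 7  (cmp 4,7)
jne top: taken
after sub eax, 4: eax=3-4=-1
after add edi, 1: edi=4+1=5
cmp edi, 7  (cmp 5,7)
jne top: taken
after sub eax, 4: eax=(-1)-4=-5
after add edi, 1: edi=5+1=6
cmp edi, 7  (cmp 6,7)
jne top: taken
after sub eax, 4: eax=(-5)-4=-9
after add edi, 1: edi=6+1=7
cmp edi, 7  (cmp 7,7)
jne top: not taken
halt.

-9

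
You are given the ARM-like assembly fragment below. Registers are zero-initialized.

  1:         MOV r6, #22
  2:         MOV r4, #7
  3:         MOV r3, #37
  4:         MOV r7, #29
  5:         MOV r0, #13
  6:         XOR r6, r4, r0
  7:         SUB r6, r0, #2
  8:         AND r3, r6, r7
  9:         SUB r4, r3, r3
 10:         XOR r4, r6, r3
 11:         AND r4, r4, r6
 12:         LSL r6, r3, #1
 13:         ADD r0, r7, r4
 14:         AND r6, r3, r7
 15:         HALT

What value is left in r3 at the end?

9

MOV r6, #22 → r6=22
MOV r4, #7 → r4=7
MOV r3, #37 → r3=37
MOV r7, #29 → r7=29
MOV r0, #13 → r0=13
XOR r6, r4, r0 → r6=7^13=10
SUB r6, r0, #2 → r6=13-2=11
AND r3, r6, r7 → r3=11&29=9
SUB r4, r3, r3 → r4=9-9=0
XOR r4, r6, r3 → r4=11^9=2
AND r4, r4, r6 → r4=2&11=2
LSL r6, r3, #1 → r6=9<<1=18
ADD r0, r7, r4 → r0=29+2=31
AND r6, r3, r7 → r6=9&29=9
halt.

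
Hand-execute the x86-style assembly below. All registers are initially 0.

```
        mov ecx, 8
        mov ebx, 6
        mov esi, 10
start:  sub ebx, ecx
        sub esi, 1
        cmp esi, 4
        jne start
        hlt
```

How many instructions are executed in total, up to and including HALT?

28

mov ecx, 8 → ecx=8
mov ebx, 6 → ebx=6
mov esi, 10 → esi=10
sub ebx, ecx → ebx=6-8=-2
sub esi, 1 → esi=10-1=9
cmp esi, 4  (cmp 9,4)
jne start: taken
sub ebx, ecx → ebx=(-2)-8=-10
sub esi, 1 → esi=9-1=8
cmp esi, 4  (cmp 8,4)
jne start: taken
sub ebx, ecx → ebx=(-10)-8=-18
sub esi, 1 → esi=8-1=7
cmp esi, 4  (cmp 7,4)
jne start: taken
sub ebx, ecx → ebx=(-18)-8=-26
sub esi, 1 → esi=7-1=6
cmp esi, 4  (cmp 6,4)
jne start: taken
sub ebx, ecx → ebx=(-26)-8=-34
sub esi, 1 → esi=6-1=5
cmp esi, 4  (cmp 5,4)
jne start: taken
sub ebx, ecx → ebx=(-34)-8=-42
sub esi, 1 → esi=5-1=4
cmp esi, 4  (cmp 4,4)
jne start: not taken
halt.
Total executed instructions: 28.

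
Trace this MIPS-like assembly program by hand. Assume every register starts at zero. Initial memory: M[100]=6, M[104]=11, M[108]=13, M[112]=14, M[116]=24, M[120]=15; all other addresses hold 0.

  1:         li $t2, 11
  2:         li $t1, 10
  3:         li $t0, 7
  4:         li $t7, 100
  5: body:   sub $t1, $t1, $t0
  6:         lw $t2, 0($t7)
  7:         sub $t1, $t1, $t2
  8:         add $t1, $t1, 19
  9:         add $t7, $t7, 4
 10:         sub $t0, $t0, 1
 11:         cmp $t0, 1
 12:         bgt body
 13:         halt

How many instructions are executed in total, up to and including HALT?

53

after li $t2, 11: $t2=11
after li $t1, 10: $t1=10
after li $t0, 7: $t0=7
after li $t7, 100: $t7=100
after sub $t1, $t1, $t0: $t1=10-7=3
after lw $t2, 0($t7): $t2=M[100]=6
after sub $t1, $t1, $t2: $t1=3-6=-3
after add $t1, $t1, 19: $t1=(-3)+19=16
after add $t7, $t7, 4: $t7=100+4=104
after sub $t0, $t0, 1: $t0=7-1=6
cmp $t0, 1  (cmp 6,1)
bgt body: taken
after sub $t1, $t1, $t0: $t1=16-6=10
after lw $t2, 0($t7): $t2=M[104]=11
after sub $t1, $t1, $t2: $t1=10-11=-1
after add $t1, $t1, 19: $t1=(-1)+19=18
after add $t7, $t7, 4: $t7=104+4=108
after sub $t0, $t0, 1: $t0=6-1=5
cmp $t0, 1  (cmp 5,1)
bgt body: taken
after sub $t1, $t1, $t0: $t1=18-5=13
after lw $t2, 0($t7): $t2=M[108]=13
after sub $t1, $t1, $t2: $t1=13-13=0
after add $t1, $t1, 19: $t1=0+19=19
after add $t7, $t7, 4: $t7=108+4=112
after sub $t0, $t0, 1: $t0=5-1=4
cmp $t0, 1  (cmp 4,1)
bgt body: taken
after sub $t1, $t1, $t0: $t1=19-4=15
after lw $t2, 0($t7): $t2=M[112]=14
after sub $t1, $t1, $t2: $t1=15-14=1
after add $t1, $t1, 19: $t1=1+19=20
after add $t7, $t7, 4: $t7=112+4=116
after sub $t0, $t0, 1: $t0=4-1=3
cmp $t0, 1  (cmp 3,1)
bgt body: taken
after sub $t1, $t1, $t0: $t1=20-3=17
after lw $t2, 0($t7): $t2=M[116]=24
after sub $t1, $t1, $t2: $t1=17-24=-7
after add $t1, $t1, 19: $t1=(-7)+19=12
after add $t7, $t7, 4: $t7=116+4=120
after sub $t0, $t0, 1: $t0=3-1=2
cmp $t0, 1  (cmp 2,1)
bgt body: taken
after sub $t1, $t1, $t0: $t1=12-2=10
after lw $t2, 0($t7): $t2=M[120]=15
after sub $t1, $t1, $t2: $t1=10-15=-5
after add $t1, $t1, 19: $t1=(-5)+19=14
after add $t7, $t7, 4: $t7=120+4=124
after sub $t0, $t0, 1: $t0=2-1=1
cmp $t0, 1  (cmp 1,1)
bgt body: not taken
halt.
Total executed instructions: 53.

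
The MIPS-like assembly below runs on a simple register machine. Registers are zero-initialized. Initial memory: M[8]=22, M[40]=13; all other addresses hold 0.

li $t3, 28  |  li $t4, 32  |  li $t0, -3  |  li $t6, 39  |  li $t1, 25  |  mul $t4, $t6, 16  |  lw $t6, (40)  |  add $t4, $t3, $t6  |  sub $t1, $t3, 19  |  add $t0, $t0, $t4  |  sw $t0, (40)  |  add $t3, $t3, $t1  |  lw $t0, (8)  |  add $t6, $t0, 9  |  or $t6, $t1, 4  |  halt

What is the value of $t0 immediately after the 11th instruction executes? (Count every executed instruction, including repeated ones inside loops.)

38

after li $t3, 28: $t3=28
after li $t4, 32: $t4=32
after li $t0, -3: $t0=-3
after li $t6, 39: $t6=39
after li $t1, 25: $t1=25
after mul $t4, $t6, 16: $t4=39*16=624
after lw $t6, (40): $t6=M[40]=13
after add $t4, $t3, $t6: $t4=28+13=41
after sub $t1, $t3, 19: $t1=28-19=9
after add $t0, $t0, $t4: $t0=(-3)+41=38
sw $t0, (40) → M[40]=38
After step 11: $t0 = 38.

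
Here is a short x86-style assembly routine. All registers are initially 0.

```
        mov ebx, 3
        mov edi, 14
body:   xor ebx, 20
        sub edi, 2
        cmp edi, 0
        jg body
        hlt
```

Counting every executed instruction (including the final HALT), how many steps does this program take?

mov ebx, 3 → ebx=3
mov edi, 14 → edi=14
xor ebx, 20 → ebx=3^20=23
sub edi, 2 → edi=14-2=12
cmp edi, 0  (cmp 12,0)
jg body: taken
xor ebx, 20 → ebx=23^20=3
sub edi, 2 → edi=12-2=10
cmp edi, 0  (cmp 10,0)
jg body: taken
xor ebx, 20 → ebx=3^20=23
sub edi, 2 → edi=10-2=8
cmp edi, 0  (cmp 8,0)
jg body: taken
xor ebx, 20 → ebx=23^20=3
sub edi, 2 → edi=8-2=6
cmp edi, 0  (cmp 6,0)
jg body: taken
xor ebx, 20 → ebx=3^20=23
sub edi, 2 → edi=6-2=4
cmp edi, 0  (cmp 4,0)
jg body: taken
xor ebx, 20 → ebx=23^20=3
sub edi, 2 → edi=4-2=2
cmp edi, 0  (cmp 2,0)
jg body: taken
xor ebx, 20 → ebx=3^20=23
sub edi, 2 → edi=2-2=0
cmp edi, 0  (cmp 0,0)
jg body: not taken
halt.
Total executed instructions: 31.

31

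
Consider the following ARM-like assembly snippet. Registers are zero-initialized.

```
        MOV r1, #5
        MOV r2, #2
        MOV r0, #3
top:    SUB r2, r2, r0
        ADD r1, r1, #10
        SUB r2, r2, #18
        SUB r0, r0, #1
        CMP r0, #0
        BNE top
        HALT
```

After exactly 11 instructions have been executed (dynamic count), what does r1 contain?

25

after MOV r1, #5: r1=5
after MOV r2, #2: r2=2
after MOV r0, #3: r0=3
after SUB r2, r2, r0: r2=2-3=-1
after ADD r1, r1, #10: r1=5+10=15
after SUB r2, r2, #18: r2=(-1)-18=-19
after SUB r0, r0, #1: r0=3-1=2
CMP r0, #0  (cmp 2,0)
BNE top: taken
after SUB r2, r2, r0: r2=(-19)-2=-21
after ADD r1, r1, #10: r1=15+10=25
After step 11: r1 = 25.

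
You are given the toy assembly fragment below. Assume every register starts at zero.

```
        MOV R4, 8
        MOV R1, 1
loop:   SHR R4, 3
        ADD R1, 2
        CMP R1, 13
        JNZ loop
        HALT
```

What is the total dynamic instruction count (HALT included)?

27

after MOV R4, 8: R4=8
after MOV R1, 1: R1=1
after SHR R4, 3: R4=8>>3=1
after ADD R1, 2: R1=1+2=3
CMP R1, 13  (cmp 3,13)
JNZ loop: taken
after SHR R4, 3: R4=1>>3=0
after ADD R1, 2: R1=3+2=5
CMP R1, 13  (cmp 5,13)
JNZ loop: taken
after SHR R4, 3: R4=0>>3=0
after ADD R1, 2: R1=5+2=7
CMP R1, 13  (cmp 7,13)
JNZ loop: taken
after SHR R4, 3: R4=0>>3=0
after ADD R1, 2: R1=7+2=9
CMP R1, 13  (cmp 9,13)
JNZ loop: taken
after SHR R4, 3: R4=0>>3=0
after ADD R1, 2: R1=9+2=11
CMP R1, 13  (cmp 11,13)
JNZ loop: taken
after SHR R4, 3: R4=0>>3=0
after ADD R1, 2: R1=11+2=13
CMP R1, 13  (cmp 13,13)
JNZ loop: not taken
halt.
Total executed instructions: 27.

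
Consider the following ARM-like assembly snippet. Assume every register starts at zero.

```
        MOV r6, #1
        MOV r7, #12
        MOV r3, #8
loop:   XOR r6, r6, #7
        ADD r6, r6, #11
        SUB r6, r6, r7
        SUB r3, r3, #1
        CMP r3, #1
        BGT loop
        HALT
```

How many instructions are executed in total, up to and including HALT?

after MOV r6, #1: r6=1
after MOV r7, #12: r7=12
after MOV r3, #8: r3=8
after XOR r6, r6, #7: r6=1^7=6
after ADD r6, r6, #11: r6=6+11=17
after SUB r6, r6, r7: r6=17-12=5
after SUB r3, r3, #1: r3=8-1=7
CMP r3, #1  (cmp 7,1)
BGT loop: taken
after XOR r6, r6, #7: r6=5^7=2
after ADD r6, r6, #11: r6=2+11=13
after SUB r6, r6, r7: r6=13-12=1
after SUB r3, r3, #1: r3=7-1=6
CMP r3, #1  (cmp 6,1)
BGT loop: taken
after XOR r6, r6, #7: r6=1^7=6
after ADD r6, r6, #11: r6=6+11=17
after SUB r6, r6, r7: r6=17-12=5
after SUB r3, r3, #1: r3=6-1=5
CMP r3, #1  (cmp 5,1)
BGT loop: taken
after XOR r6, r6, #7: r6=5^7=2
after ADD r6, r6, #11: r6=2+11=13
after SUB r6, r6, r7: r6=13-12=1
after SUB r3, r3, #1: r3=5-1=4
CMP r3, #1  (cmp 4,1)
BGT loop: taken
after XOR r6, r6, #7: r6=1^7=6
after ADD r6, r6, #11: r6=6+11=17
after SUB r6, r6, r7: r6=17-12=5
after SUB r3, r3, #1: r3=4-1=3
CMP r3, #1  (cmp 3,1)
BGT loop: taken
after XOR r6, r6, #7: r6=5^7=2
after ADD r6, r6, #11: r6=2+11=13
after SUB r6, r6, r7: r6=13-12=1
after SUB r3, r3, #1: r3=3-1=2
CMP r3, #1  (cmp 2,1)
BGT loop: taken
after XOR r6, r6, #7: r6=1^7=6
after ADD r6, r6, #11: r6=6+11=17
after SUB r6, r6, r7: r6=17-12=5
after SUB r3, r3, #1: r3=2-1=1
CMP r3, #1  (cmp 1,1)
BGT loop: not taken
halt.
Total executed instructions: 46.

46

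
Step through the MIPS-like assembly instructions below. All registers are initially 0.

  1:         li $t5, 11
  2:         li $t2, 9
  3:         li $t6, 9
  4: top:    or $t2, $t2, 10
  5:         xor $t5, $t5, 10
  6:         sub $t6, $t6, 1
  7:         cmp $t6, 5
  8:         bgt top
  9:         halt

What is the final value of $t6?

after li $t5, 11: $t5=11
after li $t2, 9: $t2=9
after li $t6, 9: $t6=9
after or $t2, $t2, 10: $t2=9|10=11
after xor $t5, $t5, 10: $t5=11^10=1
after sub $t6, $t6, 1: $t6=9-1=8
cmp $t6, 5  (cmp 8,5)
bgt top: taken
after or $t2, $t2, 10: $t2=11|10=11
after xor $t5, $t5, 10: $t5=1^10=11
after sub $t6, $t6, 1: $t6=8-1=7
cmp $t6, 5  (cmp 7,5)
bgt top: taken
after or $t2, $t2, 10: $t2=11|10=11
after xor $t5, $t5, 10: $t5=11^10=1
after sub $t6, $t6, 1: $t6=7-1=6
cmp $t6, 5  (cmp 6,5)
bgt top: taken
after or $t2, $t2, 10: $t2=11|10=11
after xor $t5, $t5, 10: $t5=1^10=11
after sub $t6, $t6, 1: $t6=6-1=5
cmp $t6, 5  (cmp 5,5)
bgt top: not taken
halt.

5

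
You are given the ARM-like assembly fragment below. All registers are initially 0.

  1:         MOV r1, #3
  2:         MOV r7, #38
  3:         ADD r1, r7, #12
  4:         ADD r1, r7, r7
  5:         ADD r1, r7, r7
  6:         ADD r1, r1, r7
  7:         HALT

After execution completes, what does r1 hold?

MOV r1, #3 → r1=3
MOV r7, #38 → r7=38
ADD r1, r7, #12 → r1=38+12=50
ADD r1, r7, r7 → r1=38+38=76
ADD r1, r7, r7 → r1=38+38=76
ADD r1, r1, r7 → r1=76+38=114
halt.

114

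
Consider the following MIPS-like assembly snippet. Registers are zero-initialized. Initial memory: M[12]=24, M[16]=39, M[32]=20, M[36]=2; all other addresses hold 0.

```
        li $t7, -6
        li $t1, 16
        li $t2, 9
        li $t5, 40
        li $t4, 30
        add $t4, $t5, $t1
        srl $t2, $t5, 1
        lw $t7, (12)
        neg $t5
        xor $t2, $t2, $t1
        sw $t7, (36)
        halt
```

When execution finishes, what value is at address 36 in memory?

$t7=-6
$t1=16
$t2=9
$t5=40
$t4=30
$t4=40+16=56
$t2=40>>1=20
$t7=M[12]=24
$t5=-(40)=-40
$t2=20^16=4
sw $t7, (36) → M[36]=24
halt.

24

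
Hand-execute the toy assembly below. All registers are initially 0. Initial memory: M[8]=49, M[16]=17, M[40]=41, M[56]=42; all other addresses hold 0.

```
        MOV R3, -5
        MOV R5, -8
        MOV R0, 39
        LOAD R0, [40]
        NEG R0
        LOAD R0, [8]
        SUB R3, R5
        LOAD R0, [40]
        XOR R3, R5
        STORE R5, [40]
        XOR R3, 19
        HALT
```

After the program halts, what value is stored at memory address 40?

-8

after MOV R3, -5: R3=-5
after MOV R5, -8: R5=-8
after MOV R0, 39: R0=39
after LOAD R0, [40]: R0=M[40]=41
after NEG R0: R0=-(41)=-41
after LOAD R0, [8]: R0=M[8]=49
after SUB R3, R5: R3=(-5)-(-8)=3
after LOAD R0, [40]: R0=M[40]=41
after XOR R3, R5: R3=3^(-8)=-5
STORE R5, [40] → M[40]=-8
after XOR R3, 19: R3=(-5)^19=-24
halt.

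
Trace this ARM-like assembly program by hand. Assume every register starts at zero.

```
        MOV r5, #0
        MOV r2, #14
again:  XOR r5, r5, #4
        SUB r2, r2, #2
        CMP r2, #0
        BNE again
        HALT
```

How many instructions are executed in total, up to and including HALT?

31

MOV r5, #0 → r5=0
MOV r2, #14 → r2=14
XOR r5, r5, #4 → r5=0^4=4
SUB r2, r2, #2 → r2=14-2=12
CMP r2, #0  (cmp 12,0)
BNE again: taken
XOR r5, r5, #4 → r5=4^4=0
SUB r2, r2, #2 → r2=12-2=10
CMP r2, #0  (cmp 10,0)
BNE again: taken
XOR r5, r5, #4 → r5=0^4=4
SUB r2, r2, #2 → r2=10-2=8
CMP r2, #0  (cmp 8,0)
BNE again: taken
XOR r5, r5, #4 → r5=4^4=0
SUB r2, r2, #2 → r2=8-2=6
CMP r2, #0  (cmp 6,0)
BNE again: taken
XOR r5, r5, #4 → r5=0^4=4
SUB r2, r2, #2 → r2=6-2=4
CMP r2, #0  (cmp 4,0)
BNE again: taken
XOR r5, r5, #4 → r5=4^4=0
SUB r2, r2, #2 → r2=4-2=2
CMP r2, #0  (cmp 2,0)
BNE again: taken
XOR r5, r5, #4 → r5=0^4=4
SUB r2, r2, #2 → r2=2-2=0
CMP r2, #0  (cmp 0,0)
BNE again: not taken
halt.
Total executed instructions: 31.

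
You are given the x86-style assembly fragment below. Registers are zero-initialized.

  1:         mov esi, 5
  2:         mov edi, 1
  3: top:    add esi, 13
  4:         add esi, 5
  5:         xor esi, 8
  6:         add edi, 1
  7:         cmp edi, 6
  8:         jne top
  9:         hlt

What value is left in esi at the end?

103

esi=5
edi=1
esi=5+13=18
esi=18+5=23
esi=23^8=31
edi=1+1=2
cmp edi, 6  (cmp 2,6)
jne top: taken
esi=31+13=44
esi=44+5=49
esi=49^8=57
edi=2+1=3
cmp edi, 6  (cmp 3,6)
jne top: taken
esi=57+13=70
esi=70+5=75
esi=75^8=67
edi=3+1=4
cmp edi, 6  (cmp 4,6)
jne top: taken
esi=67+13=80
esi=80+5=85
esi=85^8=93
edi=4+1=5
cmp edi, 6  (cmp 5,6)
jne top: taken
esi=93+13=106
esi=106+5=111
esi=111^8=103
edi=5+1=6
cmp edi, 6  (cmp 6,6)
jne top: not taken
halt.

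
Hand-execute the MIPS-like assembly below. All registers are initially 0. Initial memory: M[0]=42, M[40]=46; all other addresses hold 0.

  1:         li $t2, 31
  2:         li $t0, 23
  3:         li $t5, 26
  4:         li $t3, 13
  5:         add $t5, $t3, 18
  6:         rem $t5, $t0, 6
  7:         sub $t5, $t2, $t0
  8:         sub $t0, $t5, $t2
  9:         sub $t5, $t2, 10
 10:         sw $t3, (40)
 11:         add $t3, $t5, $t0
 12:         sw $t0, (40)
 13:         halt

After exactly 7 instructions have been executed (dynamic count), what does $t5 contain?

8

$t2=31
$t0=23
$t5=26
$t3=13
$t5=13+18=31
$t5=23%6=5
$t5=31-23=8
After step 7: $t5 = 8.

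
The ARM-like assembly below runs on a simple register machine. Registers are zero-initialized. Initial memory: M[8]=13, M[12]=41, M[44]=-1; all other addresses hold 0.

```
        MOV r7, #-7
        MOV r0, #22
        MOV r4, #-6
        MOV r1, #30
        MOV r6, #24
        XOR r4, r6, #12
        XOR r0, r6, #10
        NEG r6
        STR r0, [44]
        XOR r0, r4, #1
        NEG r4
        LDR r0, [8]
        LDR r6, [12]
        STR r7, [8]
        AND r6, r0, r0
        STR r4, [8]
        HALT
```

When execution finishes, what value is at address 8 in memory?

MOV r7, #-7 → r7=-7
MOV r0, #22 → r0=22
MOV r4, #-6 → r4=-6
MOV r1, #30 → r1=30
MOV r6, #24 → r6=24
XOR r4, r6, #12 → r4=24^12=20
XOR r0, r6, #10 → r0=24^10=18
NEG r6 → r6=-(24)=-24
STR r0, [44] → M[44]=18
XOR r0, r4, #1 → r0=20^1=21
NEG r4 → r4=-(20)=-20
LDR r0, [8] → r0=M[8]=13
LDR r6, [12] → r6=M[12]=41
STR r7, [8] → M[8]=-7
AND r6, r0, r0 → r6=13&13=13
STR r4, [8] → M[8]=-20
halt.

-20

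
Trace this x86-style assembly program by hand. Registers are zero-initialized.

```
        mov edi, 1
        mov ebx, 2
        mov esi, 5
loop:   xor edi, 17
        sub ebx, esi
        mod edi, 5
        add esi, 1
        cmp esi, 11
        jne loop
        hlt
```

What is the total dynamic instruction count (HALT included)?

edi=1
ebx=2
esi=5
edi=1^17=16
ebx=2-5=-3
edi=16%5=1
esi=5+1=6
cmp esi, 11  (cmp 6,11)
jne loop: taken
edi=1^17=16
ebx=(-3)-6=-9
edi=16%5=1
esi=6+1=7
cmp esi, 11  (cmp 7,11)
jne loop: taken
edi=1^17=16
ebx=(-9)-7=-16
edi=16%5=1
esi=7+1=8
cmp esi, 11  (cmp 8,11)
jne loop: taken
edi=1^17=16
ebx=(-16)-8=-24
edi=16%5=1
esi=8+1=9
cmp esi, 11  (cmp 9,11)
jne loop: taken
edi=1^17=16
ebx=(-24)-9=-33
edi=16%5=1
esi=9+1=10
cmp esi, 11  (cmp 10,11)
jne loop: taken
edi=1^17=16
ebx=(-33)-10=-43
edi=16%5=1
esi=10+1=11
cmp esi, 11  (cmp 11,11)
jne loop: not taken
halt.
Total executed instructions: 40.

40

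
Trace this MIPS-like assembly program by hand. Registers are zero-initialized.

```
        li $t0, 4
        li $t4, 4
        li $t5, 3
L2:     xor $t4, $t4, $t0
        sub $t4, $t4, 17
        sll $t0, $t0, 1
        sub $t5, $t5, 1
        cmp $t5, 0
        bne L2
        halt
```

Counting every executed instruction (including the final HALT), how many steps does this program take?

$t0=4
$t4=4
$t5=3
$t4=4^4=0
$t4=0-17=-17
$t0=4<<1=8
$t5=3-1=2
cmp $t5, 0  (cmp 2,0)
bne L2: taken
$t4=(-17)^8=-25
$t4=(-25)-17=-42
$t0=8<<1=16
$t5=2-1=1
cmp $t5, 0  (cmp 1,0)
bne L2: taken
$t4=(-42)^16=-58
$t4=(-58)-17=-75
$t0=16<<1=32
$t5=1-1=0
cmp $t5, 0  (cmp 0,0)
bne L2: not taken
halt.
Total executed instructions: 22.

22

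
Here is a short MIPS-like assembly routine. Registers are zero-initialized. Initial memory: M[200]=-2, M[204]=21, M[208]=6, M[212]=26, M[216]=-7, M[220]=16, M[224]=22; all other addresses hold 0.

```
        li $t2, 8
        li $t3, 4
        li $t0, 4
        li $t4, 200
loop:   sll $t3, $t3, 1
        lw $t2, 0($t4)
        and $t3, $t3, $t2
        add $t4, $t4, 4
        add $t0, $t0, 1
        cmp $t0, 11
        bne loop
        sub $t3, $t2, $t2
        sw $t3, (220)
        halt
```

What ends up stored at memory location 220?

0

$t2=8
$t3=4
$t0=4
$t4=200
$t3=4<<1=8
$t2=M[200]=-2
$t3=8&(-2)=8
$t4=200+4=204
$t0=4+1=5
cmp $t0, 11  (cmp 5,11)
bne loop: taken
$t3=8<<1=16
$t2=M[204]=21
$t3=16&21=16
$t4=204+4=208
$t0=5+1=6
cmp $t0, 11  (cmp 6,11)
bne loop: taken
$t3=16<<1=32
$t2=M[208]=6
$t3=32&6=0
$t4=208+4=212
$t0=6+1=7
cmp $t0, 11  (cmp 7,11)
bne loop: taken
$t3=0<<1=0
$t2=M[212]=26
$t3=0&26=0
$t4=212+4=216
$t0=7+1=8
cmp $t0, 11  (cmp 8,11)
bne loop: taken
$t3=0<<1=0
$t2=M[216]=-7
$t3=0&(-7)=0
$t4=216+4=220
$t0=8+1=9
cmp $t0, 11  (cmp 9,11)
bne loop: taken
$t3=0<<1=0
$t2=M[220]=16
$t3=0&16=0
$t4=220+4=224
$t0=9+1=10
cmp $t0, 11  (cmp 10,11)
bne loop: taken
$t3=0<<1=0
$t2=M[224]=22
$t3=0&22=0
$t4=224+4=228
$t0=10+1=11
cmp $t0, 11  (cmp 11,11)
bne loop: not taken
$t3=22-22=0
sw $t3, (220) → M[220]=0
halt.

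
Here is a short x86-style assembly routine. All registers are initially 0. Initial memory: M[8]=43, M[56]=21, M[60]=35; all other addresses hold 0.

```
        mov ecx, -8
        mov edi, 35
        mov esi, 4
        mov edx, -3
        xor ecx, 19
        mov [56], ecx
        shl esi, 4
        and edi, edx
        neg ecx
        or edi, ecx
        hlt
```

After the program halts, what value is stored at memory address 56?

ecx=-8
edi=35
esi=4
edx=-3
ecx=(-8)^19=-21
mov [56], ecx → M[56]=-21
esi=4<<4=64
edi=35&(-3)=33
ecx=-(-21)=21
edi=33|21=53
halt.

-21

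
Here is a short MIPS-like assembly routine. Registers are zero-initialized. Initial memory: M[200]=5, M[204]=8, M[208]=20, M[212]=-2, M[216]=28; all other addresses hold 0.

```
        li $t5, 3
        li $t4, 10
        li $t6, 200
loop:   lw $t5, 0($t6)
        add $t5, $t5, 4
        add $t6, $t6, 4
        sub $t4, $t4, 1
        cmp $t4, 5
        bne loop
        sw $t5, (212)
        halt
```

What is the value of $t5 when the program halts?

32

after li $t5, 3: $t5=3
after li $t4, 10: $t4=10
after li $t6, 200: $t6=200
after lw $t5, 0($t6): $t5=M[200]=5
after add $t5, $t5, 4: $t5=5+4=9
after add $t6, $t6, 4: $t6=200+4=204
after sub $t4, $t4, 1: $t4=10-1=9
cmp $t4, 5  (cmp 9,5)
bne loop: taken
after lw $t5, 0($t6): $t5=M[204]=8
after add $t5, $t5, 4: $t5=8+4=12
after add $t6, $t6, 4: $t6=204+4=208
after sub $t4, $t4, 1: $t4=9-1=8
cmp $t4, 5  (cmp 8,5)
bne loop: taken
after lw $t5, 0($t6): $t5=M[208]=20
after add $t5, $t5, 4: $t5=20+4=24
after add $t6, $t6, 4: $t6=208+4=212
after sub $t4, $t4, 1: $t4=8-1=7
cmp $t4, 5  (cmp 7,5)
bne loop: taken
after lw $t5, 0($t6): $t5=M[212]=-2
after add $t5, $t5, 4: $t5=(-2)+4=2
after add $t6, $t6, 4: $t6=212+4=216
after sub $t4, $t4, 1: $t4=7-1=6
cmp $t4, 5  (cmp 6,5)
bne loop: taken
after lw $t5, 0($t6): $t5=M[216]=28
after add $t5, $t5, 4: $t5=28+4=32
after add $t6, $t6, 4: $t6=216+4=220
after sub $t4, $t4, 1: $t4=6-1=5
cmp $t4, 5  (cmp 5,5)
bne loop: not taken
sw $t5, (212) → M[212]=32
halt.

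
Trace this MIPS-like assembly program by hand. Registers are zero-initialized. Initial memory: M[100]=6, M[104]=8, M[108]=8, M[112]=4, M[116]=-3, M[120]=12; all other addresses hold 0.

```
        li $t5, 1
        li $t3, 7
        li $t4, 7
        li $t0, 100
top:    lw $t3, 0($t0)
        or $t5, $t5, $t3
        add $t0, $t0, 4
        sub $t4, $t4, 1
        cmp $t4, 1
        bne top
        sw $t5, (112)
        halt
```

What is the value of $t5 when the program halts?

-1

li $t5, 1 → $t5=1
li $t3, 7 → $t3=7
li $t4, 7 → $t4=7
li $t0, 100 → $t0=100
lw $t3, 0($t0) → $t3=M[100]=6
or $t5, $t5, $t3 → $t5=1|6=7
add $t0, $t0, 4 → $t0=100+4=104
sub $t4, $t4, 1 → $t4=7-1=6
cmp $t4, 1  (cmp 6,1)
bne top: taken
lw $t3, 0($t0) → $t3=M[104]=8
or $t5, $t5, $t3 → $t5=7|8=15
add $t0, $t0, 4 → $t0=104+4=108
sub $t4, $t4, 1 → $t4=6-1=5
cmp $t4, 1  (cmp 5,1)
bne top: taken
lw $t3, 0($t0) → $t3=M[108]=8
or $t5, $t5, $t3 → $t5=15|8=15
add $t0, $t0, 4 → $t0=108+4=112
sub $t4, $t4, 1 → $t4=5-1=4
cmp $t4, 1  (cmp 4,1)
bne top: taken
lw $t3, 0($t0) → $t3=M[112]=4
or $t5, $t5, $t3 → $t5=15|4=15
add $t0, $t0, 4 → $t0=112+4=116
sub $t4, $t4, 1 → $t4=4-1=3
cmp $t4, 1  (cmp 3,1)
bne top: taken
lw $t3, 0($t0) → $t3=M[116]=-3
or $t5, $t5, $t3 → $t5=15|(-3)=-1
add $t0, $t0, 4 → $t0=116+4=120
sub $t4, $t4, 1 → $t4=3-1=2
cmp $t4, 1  (cmp 2,1)
bne top: taken
lw $t3, 0($t0) → $t3=M[120]=12
or $t5, $t5, $t3 → $t5=(-1)|12=-1
add $t0, $t0, 4 → $t0=120+4=124
sub $t4, $t4, 1 → $t4=2-1=1
cmp $t4, 1  (cmp 1,1)
bne top: not taken
sw $t5, (112) → M[112]=-1
halt.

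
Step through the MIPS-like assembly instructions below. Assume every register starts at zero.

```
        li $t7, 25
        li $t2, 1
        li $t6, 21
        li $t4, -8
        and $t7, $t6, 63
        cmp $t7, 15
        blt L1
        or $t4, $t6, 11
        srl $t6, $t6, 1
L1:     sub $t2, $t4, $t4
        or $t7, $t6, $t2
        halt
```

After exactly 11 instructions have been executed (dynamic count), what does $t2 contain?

li $t7, 25 → $t7=25
li $t2, 1 → $t2=1
li $t6, 21 → $t6=21
li $t4, -8 → $t4=-8
and $t7, $t6, 63 → $t7=21&63=21
cmp $t7, 15  (cmp 21,15)
blt L1: not taken
or $t4, $t6, 11 → $t4=21|11=31
srl $t6, $t6, 1 → $t6=21>>1=10
sub $t2, $t4, $t4 → $t2=31-31=0
or $t7, $t6, $t2 → $t7=10|0=10
After step 11: $t2 = 0.

0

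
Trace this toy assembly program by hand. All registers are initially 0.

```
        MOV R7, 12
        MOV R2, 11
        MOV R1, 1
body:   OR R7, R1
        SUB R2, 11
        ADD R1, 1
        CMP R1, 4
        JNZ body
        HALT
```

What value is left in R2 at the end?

MOV R7, 12 → R7=12
MOV R2, 11 → R2=11
MOV R1, 1 → R1=1
OR R7, R1 → R7=12|1=13
SUB R2, 11 → R2=11-11=0
ADD R1, 1 → R1=1+1=2
CMP R1, 4  (cmp 2,4)
JNZ body: taken
OR R7, R1 → R7=13|2=15
SUB R2, 11 → R2=0-11=-11
ADD R1, 1 → R1=2+1=3
CMP R1, 4  (cmp 3,4)
JNZ body: taken
OR R7, R1 → R7=15|3=15
SUB R2, 11 → R2=(-11)-11=-22
ADD R1, 1 → R1=3+1=4
CMP R1, 4  (cmp 4,4)
JNZ body: not taken
halt.

-22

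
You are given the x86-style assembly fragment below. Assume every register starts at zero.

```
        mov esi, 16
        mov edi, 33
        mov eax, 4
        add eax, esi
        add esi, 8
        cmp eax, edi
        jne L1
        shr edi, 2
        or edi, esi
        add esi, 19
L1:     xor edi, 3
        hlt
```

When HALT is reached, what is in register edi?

34

mov esi, 16 → esi=16
mov edi, 33 → edi=33
mov eax, 4 → eax=4
add eax, esi → eax=4+16=20
add esi, 8 → esi=16+8=24
cmp eax, edi  (cmp 20,33)
jne L1: taken
xor edi, 3 → edi=33^3=34
halt.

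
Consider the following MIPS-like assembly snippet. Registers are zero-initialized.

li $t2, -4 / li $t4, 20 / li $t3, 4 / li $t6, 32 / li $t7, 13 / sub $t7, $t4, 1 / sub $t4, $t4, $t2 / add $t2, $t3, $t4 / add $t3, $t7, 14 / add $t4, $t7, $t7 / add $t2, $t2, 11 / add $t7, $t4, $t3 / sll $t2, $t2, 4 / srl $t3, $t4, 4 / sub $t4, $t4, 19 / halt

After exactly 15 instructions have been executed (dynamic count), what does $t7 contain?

71

$t2=-4
$t4=20
$t3=4
$t6=32
$t7=13
$t7=20-1=19
$t4=20-(-4)=24
$t2=4+24=28
$t3=19+14=33
$t4=19+19=38
$t2=28+11=39
$t7=38+33=71
$t2=39<<4=624
$t3=38>>4=2
$t4=38-19=19
After step 15: $t7 = 71.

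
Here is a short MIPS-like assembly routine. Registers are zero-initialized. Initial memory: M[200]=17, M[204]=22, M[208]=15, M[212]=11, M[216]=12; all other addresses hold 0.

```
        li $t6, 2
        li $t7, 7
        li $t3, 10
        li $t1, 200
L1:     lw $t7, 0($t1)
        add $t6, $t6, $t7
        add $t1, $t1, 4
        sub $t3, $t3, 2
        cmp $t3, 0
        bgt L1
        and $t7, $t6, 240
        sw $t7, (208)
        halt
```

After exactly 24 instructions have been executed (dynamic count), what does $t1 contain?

212

after li $t6, 2: $t6=2
after li $t7, 7: $t7=7
after li $t3, 10: $t3=10
after li $t1, 200: $t1=200
after lw $t7, 0($t1): $t7=M[200]=17
after add $t6, $t6, $t7: $t6=2+17=19
after add $t1, $t1, 4: $t1=200+4=204
after sub $t3, $t3, 2: $t3=10-2=8
cmp $t3, 0  (cmp 8,0)
bgt L1: taken
after lw $t7, 0($t1): $t7=M[204]=22
after add $t6, $t6, $t7: $t6=19+22=41
after add $t1, $t1, 4: $t1=204+4=208
after sub $t3, $t3, 2: $t3=8-2=6
cmp $t3, 0  (cmp 6,0)
bgt L1: taken
after lw $t7, 0($t1): $t7=M[208]=15
after add $t6, $t6, $t7: $t6=41+15=56
after add $t1, $t1, 4: $t1=208+4=212
after sub $t3, $t3, 2: $t3=6-2=4
cmp $t3, 0  (cmp 4,0)
bgt L1: taken
after lw $t7, 0($t1): $t7=M[212]=11
after add $t6, $t6, $t7: $t6=56+11=67
After step 24: $t1 = 212.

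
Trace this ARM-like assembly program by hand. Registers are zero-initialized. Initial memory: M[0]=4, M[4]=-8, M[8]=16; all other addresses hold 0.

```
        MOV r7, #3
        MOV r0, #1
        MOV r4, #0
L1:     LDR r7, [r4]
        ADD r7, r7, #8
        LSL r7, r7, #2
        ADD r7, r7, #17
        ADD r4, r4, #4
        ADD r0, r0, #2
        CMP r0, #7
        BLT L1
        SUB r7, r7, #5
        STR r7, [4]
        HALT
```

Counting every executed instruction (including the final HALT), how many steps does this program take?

MOV r7, #3 → r7=3
MOV r0, #1 → r0=1
MOV r4, #0 → r4=0
LDR r7, [r4] → r7=M[0]=4
ADD r7, r7, #8 → r7=4+8=12
LSL r7, r7, #2 → r7=12<<2=48
ADD r7, r7, #17 → r7=48+17=65
ADD r4, r4, #4 → r4=0+4=4
ADD r0, r0, #2 → r0=1+2=3
CMP r0, #7  (cmp 3,7)
BLT L1: taken
LDR r7, [r4] → r7=M[4]=-8
ADD r7, r7, #8 → r7=(-8)+8=0
LSL r7, r7, #2 → r7=0<<2=0
ADD r7, r7, #17 → r7=0+17=17
ADD r4, r4, #4 → r4=4+4=8
ADD r0, r0, #2 → r0=3+2=5
CMP r0, #7  (cmp 5,7)
BLT L1: taken
LDR r7, [r4] → r7=M[8]=16
ADD r7, r7, #8 → r7=16+8=24
LSL r7, r7, #2 → r7=24<<2=96
ADD r7, r7, #17 → r7=96+17=113
ADD r4, r4, #4 → r4=8+4=12
ADD r0, r0, #2 → r0=5+2=7
CMP r0, #7  (cmp 7,7)
BLT L1: not taken
SUB r7, r7, #5 → r7=113-5=108
STR r7, [4] → M[4]=108
halt.
Total executed instructions: 30.

30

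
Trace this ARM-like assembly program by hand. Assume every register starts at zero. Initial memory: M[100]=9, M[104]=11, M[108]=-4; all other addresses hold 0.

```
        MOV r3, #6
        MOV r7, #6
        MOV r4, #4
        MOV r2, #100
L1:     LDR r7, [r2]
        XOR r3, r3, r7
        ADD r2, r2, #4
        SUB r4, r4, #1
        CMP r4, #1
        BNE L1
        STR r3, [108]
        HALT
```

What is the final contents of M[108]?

r3=6
r7=6
r4=4
r2=100
r7=M[100]=9
r3=6^9=15
r2=100+4=104
r4=4-1=3
CMP r4, #1  (cmp 3,1)
BNE L1: taken
r7=M[104]=11
r3=15^11=4
r2=104+4=108
r4=3-1=2
CMP r4, #1  (cmp 2,1)
BNE L1: taken
r7=M[108]=-4
r3=4^(-4)=-8
r2=108+4=112
r4=2-1=1
CMP r4, #1  (cmp 1,1)
BNE L1: not taken
STR r3, [108] → M[108]=-8
halt.

-8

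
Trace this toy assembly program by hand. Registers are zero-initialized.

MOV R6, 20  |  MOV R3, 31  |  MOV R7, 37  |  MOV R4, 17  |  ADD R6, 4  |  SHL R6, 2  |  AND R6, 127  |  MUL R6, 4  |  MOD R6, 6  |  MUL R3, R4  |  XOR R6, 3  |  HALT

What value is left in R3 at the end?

527

R6=20
R3=31
R7=37
R4=17
R6=20+4=24
R6=24<<2=96
R6=96&127=96
R6=96*4=384
R6=384%6=0
R3=31*17=527
R6=0^3=3
halt.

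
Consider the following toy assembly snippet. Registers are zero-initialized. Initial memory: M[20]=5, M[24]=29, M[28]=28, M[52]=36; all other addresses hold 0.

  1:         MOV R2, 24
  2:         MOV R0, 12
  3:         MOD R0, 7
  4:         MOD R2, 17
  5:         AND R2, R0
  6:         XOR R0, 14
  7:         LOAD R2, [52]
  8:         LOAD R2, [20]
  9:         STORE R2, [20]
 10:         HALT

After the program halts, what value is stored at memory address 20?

5

after MOV R2, 24: R2=24
after MOV R0, 12: R0=12
after MOD R0, 7: R0=12%7=5
after MOD R2, 17: R2=24%17=7
after AND R2, R0: R2=7&5=5
after XOR R0, 14: R0=5^14=11
after LOAD R2, [52]: R2=M[52]=36
after LOAD R2, [20]: R2=M[20]=5
STORE R2, [20] → M[20]=5
halt.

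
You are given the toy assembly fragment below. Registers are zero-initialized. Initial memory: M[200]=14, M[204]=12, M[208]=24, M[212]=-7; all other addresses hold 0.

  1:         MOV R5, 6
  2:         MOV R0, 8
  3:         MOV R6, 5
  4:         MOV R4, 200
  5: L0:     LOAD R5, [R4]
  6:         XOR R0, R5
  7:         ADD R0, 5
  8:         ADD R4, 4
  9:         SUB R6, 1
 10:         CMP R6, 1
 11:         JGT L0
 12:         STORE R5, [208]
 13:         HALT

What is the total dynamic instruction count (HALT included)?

34

R5=6
R0=8
R6=5
R4=200
R5=M[200]=14
R0=8^14=6
R0=6+5=11
R4=200+4=204
R6=5-1=4
CMP R6, 1  (cmp 4,1)
JGT L0: taken
R5=M[204]=12
R0=11^12=7
R0=7+5=12
R4=204+4=208
R6=4-1=3
CMP R6, 1  (cmp 3,1)
JGT L0: taken
R5=M[208]=24
R0=12^24=20
R0=20+5=25
R4=208+4=212
R6=3-1=2
CMP R6, 1  (cmp 2,1)
JGT L0: taken
R5=M[212]=-7
R0=25^(-7)=-32
R0=(-32)+5=-27
R4=212+4=216
R6=2-1=1
CMP R6, 1  (cmp 1,1)
JGT L0: not taken
STORE R5, [208] → M[208]=-7
halt.
Total executed instructions: 34.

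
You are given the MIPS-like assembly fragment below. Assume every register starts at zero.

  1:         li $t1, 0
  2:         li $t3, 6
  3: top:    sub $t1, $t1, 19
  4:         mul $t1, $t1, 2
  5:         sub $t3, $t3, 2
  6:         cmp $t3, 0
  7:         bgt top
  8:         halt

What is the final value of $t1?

-266

$t1=0
$t3=6
$t1=0-19=-19
$t1=(-19)*2=-38
$t3=6-2=4
cmp $t3, 0  (cmp 4,0)
bgt top: taken
$t1=(-38)-19=-57
$t1=(-57)*2=-114
$t3=4-2=2
cmp $t3, 0  (cmp 2,0)
bgt top: taken
$t1=(-114)-19=-133
$t1=(-133)*2=-266
$t3=2-2=0
cmp $t3, 0  (cmp 0,0)
bgt top: not taken
halt.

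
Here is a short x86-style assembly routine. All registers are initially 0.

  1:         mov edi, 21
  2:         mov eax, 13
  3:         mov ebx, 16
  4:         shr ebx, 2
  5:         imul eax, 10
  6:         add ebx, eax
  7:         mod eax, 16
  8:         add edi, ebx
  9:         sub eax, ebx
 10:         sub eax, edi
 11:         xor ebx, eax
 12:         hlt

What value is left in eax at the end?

-287

after mov edi, 21: edi=21
after mov eax, 13: eax=13
after mov ebx, 16: ebx=16
after shr ebx, 2: ebx=16>>2=4
after imul eax, 10: eax=13*10=130
after add ebx, eax: ebx=4+130=134
after mod eax, 16: eax=130%16=2
after add edi, ebx: edi=21+134=155
after sub eax, ebx: eax=2-134=-132
after sub eax, edi: eax=(-132)-155=-287
after xor ebx, eax: ebx=134^(-287)=-409
halt.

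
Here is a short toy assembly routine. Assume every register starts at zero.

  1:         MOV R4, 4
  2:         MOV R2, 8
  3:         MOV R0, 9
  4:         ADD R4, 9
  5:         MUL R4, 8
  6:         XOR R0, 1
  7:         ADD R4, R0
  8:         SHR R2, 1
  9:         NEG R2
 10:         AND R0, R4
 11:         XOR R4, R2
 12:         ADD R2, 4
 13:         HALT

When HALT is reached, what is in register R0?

0

MOV R4, 4 → R4=4
MOV R2, 8 → R2=8
MOV R0, 9 → R0=9
ADD R4, 9 → R4=4+9=13
MUL R4, 8 → R4=13*8=104
XOR R0, 1 → R0=9^1=8
ADD R4, R0 → R4=104+8=112
SHR R2, 1 → R2=8>>1=4
NEG R2 → R2=-(4)=-4
AND R0, R4 → R0=8&112=0
XOR R4, R2 → R4=112^(-4)=-116
ADD R2, 4 → R2=(-4)+4=0
halt.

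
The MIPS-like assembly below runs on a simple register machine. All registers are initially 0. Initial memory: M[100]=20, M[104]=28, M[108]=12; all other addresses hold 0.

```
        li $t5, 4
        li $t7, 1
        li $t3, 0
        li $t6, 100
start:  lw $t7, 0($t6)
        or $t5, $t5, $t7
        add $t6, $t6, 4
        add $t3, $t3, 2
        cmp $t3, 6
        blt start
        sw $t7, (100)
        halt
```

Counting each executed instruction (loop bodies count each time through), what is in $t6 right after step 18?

after li $t5, 4: $t5=4
after li $t7, 1: $t7=1
after li $t3, 0: $t3=0
after li $t6, 100: $t6=100
after lw $t7, 0($t6): $t7=M[100]=20
after or $t5, $t5, $t7: $t5=4|20=20
after add $t6, $t6, 4: $t6=100+4=104
after add $t3, $t3, 2: $t3=0+2=2
cmp $t3, 6  (cmp 2,6)
blt start: taken
after lw $t7, 0($t6): $t7=M[104]=28
after or $t5, $t5, $t7: $t5=20|28=28
after add $t6, $t6, 4: $t6=104+4=108
after add $t3, $t3, 2: $t3=2+2=4
cmp $t3, 6  (cmp 4,6)
blt start: taken
after lw $t7, 0($t6): $t7=M[108]=12
after or $t5, $t5, $t7: $t5=28|12=28
After step 18: $t6 = 108.

108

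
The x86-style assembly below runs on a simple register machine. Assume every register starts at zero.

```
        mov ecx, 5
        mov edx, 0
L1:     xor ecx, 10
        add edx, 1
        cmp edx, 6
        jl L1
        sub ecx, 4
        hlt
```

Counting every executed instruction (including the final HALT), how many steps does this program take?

ecx=5
edx=0
ecx=5^10=15
edx=0+1=1
cmp edx, 6  (cmp 1,6)
jl L1: taken
ecx=15^10=5
edx=1+1=2
cmp edx, 6  (cmp 2,6)
jl L1: taken
ecx=5^10=15
edx=2+1=3
cmp edx, 6  (cmp 3,6)
jl L1: taken
ecx=15^10=5
edx=3+1=4
cmp edx, 6  (cmp 4,6)
jl L1: taken
ecx=5^10=15
edx=4+1=5
cmp edx, 6  (cmp 5,6)
jl L1: taken
ecx=15^10=5
edx=5+1=6
cmp edx, 6  (cmp 6,6)
jl L1: not taken
ecx=5-4=1
halt.
Total executed instructions: 28.

28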